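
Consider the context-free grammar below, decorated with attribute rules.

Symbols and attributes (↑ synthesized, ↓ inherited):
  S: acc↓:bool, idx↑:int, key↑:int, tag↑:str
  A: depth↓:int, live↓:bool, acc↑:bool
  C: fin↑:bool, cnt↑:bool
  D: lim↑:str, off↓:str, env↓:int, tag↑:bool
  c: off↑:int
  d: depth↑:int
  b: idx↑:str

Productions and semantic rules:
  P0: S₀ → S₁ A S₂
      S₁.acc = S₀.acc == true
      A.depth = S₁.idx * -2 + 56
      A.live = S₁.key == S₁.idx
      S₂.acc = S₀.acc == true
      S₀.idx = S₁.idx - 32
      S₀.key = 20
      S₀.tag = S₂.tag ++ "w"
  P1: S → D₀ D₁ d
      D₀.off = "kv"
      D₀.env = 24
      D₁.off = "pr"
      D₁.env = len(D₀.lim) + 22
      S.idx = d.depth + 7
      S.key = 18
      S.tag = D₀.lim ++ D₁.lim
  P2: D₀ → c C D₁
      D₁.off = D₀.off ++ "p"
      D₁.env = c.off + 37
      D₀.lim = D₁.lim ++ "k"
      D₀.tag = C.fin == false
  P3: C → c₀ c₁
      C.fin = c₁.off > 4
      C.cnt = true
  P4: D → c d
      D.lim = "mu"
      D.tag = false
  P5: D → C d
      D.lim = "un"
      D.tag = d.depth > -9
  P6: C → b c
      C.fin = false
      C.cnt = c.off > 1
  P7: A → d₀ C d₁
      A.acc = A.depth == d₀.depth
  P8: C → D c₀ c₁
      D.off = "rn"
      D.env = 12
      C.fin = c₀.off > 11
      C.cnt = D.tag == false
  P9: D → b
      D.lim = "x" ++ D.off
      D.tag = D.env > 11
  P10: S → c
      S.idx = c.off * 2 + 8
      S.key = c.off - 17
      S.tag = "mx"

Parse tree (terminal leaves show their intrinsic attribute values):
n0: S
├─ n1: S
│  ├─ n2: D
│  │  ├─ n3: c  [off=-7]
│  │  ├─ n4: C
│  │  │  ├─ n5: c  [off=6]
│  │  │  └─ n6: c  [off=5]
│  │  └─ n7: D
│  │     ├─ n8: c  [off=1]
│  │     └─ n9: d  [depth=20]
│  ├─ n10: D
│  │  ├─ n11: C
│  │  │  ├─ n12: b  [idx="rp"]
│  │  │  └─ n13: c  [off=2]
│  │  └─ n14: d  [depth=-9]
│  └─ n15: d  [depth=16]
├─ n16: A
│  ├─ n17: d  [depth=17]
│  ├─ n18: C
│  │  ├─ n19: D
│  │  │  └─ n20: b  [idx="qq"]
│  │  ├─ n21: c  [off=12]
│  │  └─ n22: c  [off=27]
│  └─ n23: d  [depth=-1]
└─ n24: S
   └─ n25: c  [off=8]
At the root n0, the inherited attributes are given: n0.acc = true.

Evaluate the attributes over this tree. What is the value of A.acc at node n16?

1. n0.acc = true  [given at root]
2. n1.acc = true  [S₀.acc == true]
3. n2.off = "kv"  ["kv"]
4. n2.env = 24  [24]
5. n3.off = -7  [terminal]
6. n5.off = 6  [terminal]
7. n6.off = 5  [terminal]
8. n4.fin = true  [c₁.off > 4]
9. n4.cnt = true  [true]
10. n7.off = "kvp"  [D₀.off ++ "p"]
11. n7.env = 30  [c.off + 37]
12. n8.off = 1  [terminal]
13. n9.depth = 20  [terminal]
14. n7.lim = "mu"  ["mu"]
15. n7.tag = false  [false]
16. n2.lim = "muk"  [D₁.lim ++ "k"]
17. n2.tag = false  [C.fin == false]
18. n10.off = "pr"  ["pr"]
19. n10.env = 25  [len(D₀.lim) + 22]
20. n12.idx = "rp"  [terminal]
21. n13.off = 2  [terminal]
22. n11.fin = false  [false]
23. n11.cnt = true  [c.off > 1]
24. n14.depth = -9  [terminal]
25. n10.lim = "un"  ["un"]
26. n10.tag = false  [d.depth > -9]
27. n15.depth = 16  [terminal]
28. n1.idx = 23  [d.depth + 7]
29. n1.key = 18  [18]
30. n1.tag = "mukun"  [D₀.lim ++ D₁.lim]
31. n16.depth = 10  [S₁.idx * -2 + 56]
32. n16.live = false  [S₁.key == S₁.idx]
33. n17.depth = 17  [terminal]
34. n19.off = "rn"  ["rn"]
35. n19.env = 12  [12]
36. n20.idx = "qq"  [terminal]
37. n19.lim = "xrn"  ["x" ++ D.off]
38. n19.tag = true  [D.env > 11]
39. n21.off = 12  [terminal]
40. n22.off = 27  [terminal]
41. n18.fin = true  [c₀.off > 11]
42. n18.cnt = false  [D.tag == false]
43. n23.depth = -1  [terminal]
44. n16.acc = false  [A.depth == d₀.depth]
45. n24.acc = true  [S₀.acc == true]
46. n25.off = 8  [terminal]
47. n24.idx = 24  [c.off * 2 + 8]
48. n24.key = -9  [c.off - 17]
49. n24.tag = "mx"  ["mx"]
50. n0.idx = -9  [S₁.idx - 32]
51. n0.key = 20  [20]
52. n0.tag = "mxw"  [S₂.tag ++ "w"]

false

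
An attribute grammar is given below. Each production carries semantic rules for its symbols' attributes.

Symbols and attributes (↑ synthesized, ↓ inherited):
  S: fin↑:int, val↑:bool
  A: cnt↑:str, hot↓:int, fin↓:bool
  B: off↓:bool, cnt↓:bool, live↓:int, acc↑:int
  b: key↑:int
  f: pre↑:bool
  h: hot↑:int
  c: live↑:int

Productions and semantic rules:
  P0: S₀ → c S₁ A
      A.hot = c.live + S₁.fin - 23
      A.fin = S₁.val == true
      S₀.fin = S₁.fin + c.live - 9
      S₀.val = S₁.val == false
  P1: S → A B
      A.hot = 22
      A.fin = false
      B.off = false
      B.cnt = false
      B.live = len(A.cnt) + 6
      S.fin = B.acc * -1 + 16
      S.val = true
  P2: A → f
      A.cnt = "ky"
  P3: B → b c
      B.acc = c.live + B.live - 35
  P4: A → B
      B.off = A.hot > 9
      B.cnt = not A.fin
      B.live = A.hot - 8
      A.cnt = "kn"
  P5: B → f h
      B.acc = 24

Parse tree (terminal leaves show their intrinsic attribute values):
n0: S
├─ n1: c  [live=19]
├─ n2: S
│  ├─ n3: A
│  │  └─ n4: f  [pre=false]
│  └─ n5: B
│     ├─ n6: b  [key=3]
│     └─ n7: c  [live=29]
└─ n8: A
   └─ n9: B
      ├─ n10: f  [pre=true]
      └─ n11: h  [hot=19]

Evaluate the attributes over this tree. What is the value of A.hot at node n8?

1. n1.live = 19  [terminal]
2. n3.hot = 22  [22]
3. n3.fin = false  [false]
4. n4.pre = false  [terminal]
5. n3.cnt = "ky"  ["ky"]
6. n5.off = false  [false]
7. n5.cnt = false  [false]
8. n5.live = 8  [len(A.cnt) + 6]
9. n6.key = 3  [terminal]
10. n7.live = 29  [terminal]
11. n5.acc = 2  [c.live + B.live - 35]
12. n2.fin = 14  [B.acc * -1 + 16]
13. n2.val = true  [true]
14. n8.hot = 10  [c.live + S₁.fin - 23]
15. n8.fin = true  [S₁.val == true]
16. n9.off = true  [A.hot > 9]
17. n9.cnt = false  [not A.fin]
18. n9.live = 2  [A.hot - 8]
19. n10.pre = true  [terminal]
20. n11.hot = 19  [terminal]
21. n9.acc = 24  [24]
22. n8.cnt = "kn"  ["kn"]
23. n0.fin = 24  [S₁.fin + c.live - 9]
24. n0.val = false  [S₁.val == false]

10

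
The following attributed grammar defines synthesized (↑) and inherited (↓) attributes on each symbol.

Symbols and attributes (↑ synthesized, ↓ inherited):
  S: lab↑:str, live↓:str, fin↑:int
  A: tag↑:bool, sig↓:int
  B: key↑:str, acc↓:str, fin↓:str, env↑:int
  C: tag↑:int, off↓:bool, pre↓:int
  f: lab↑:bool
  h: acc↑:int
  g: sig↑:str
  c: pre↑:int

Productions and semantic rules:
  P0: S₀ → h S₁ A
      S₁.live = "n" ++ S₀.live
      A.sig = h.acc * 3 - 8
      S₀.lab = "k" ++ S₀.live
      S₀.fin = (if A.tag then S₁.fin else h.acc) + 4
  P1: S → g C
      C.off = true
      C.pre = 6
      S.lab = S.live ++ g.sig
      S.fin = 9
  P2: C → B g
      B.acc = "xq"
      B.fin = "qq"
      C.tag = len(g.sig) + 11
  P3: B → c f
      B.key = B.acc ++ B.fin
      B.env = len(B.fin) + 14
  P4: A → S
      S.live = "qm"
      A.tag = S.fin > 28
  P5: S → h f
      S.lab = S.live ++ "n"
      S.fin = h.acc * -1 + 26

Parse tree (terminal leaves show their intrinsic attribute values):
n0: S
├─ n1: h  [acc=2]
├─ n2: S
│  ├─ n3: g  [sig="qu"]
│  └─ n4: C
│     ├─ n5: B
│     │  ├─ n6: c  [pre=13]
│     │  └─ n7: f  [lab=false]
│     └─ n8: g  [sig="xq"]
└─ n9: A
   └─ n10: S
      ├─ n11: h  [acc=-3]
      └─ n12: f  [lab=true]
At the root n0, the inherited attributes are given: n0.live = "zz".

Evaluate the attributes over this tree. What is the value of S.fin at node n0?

1. n0.live = "zz"  [given at root]
2. n1.acc = 2  [terminal]
3. n2.live = "nzz"  ["n" ++ S₀.live]
4. n3.sig = "qu"  [terminal]
5. n4.off = true  [true]
6. n4.pre = 6  [6]
7. n5.acc = "xq"  ["xq"]
8. n5.fin = "qq"  ["qq"]
9. n6.pre = 13  [terminal]
10. n7.lab = false  [terminal]
11. n5.key = "xqqq"  [B.acc ++ B.fin]
12. n5.env = 16  [len(B.fin) + 14]
13. n8.sig = "xq"  [terminal]
14. n4.tag = 13  [len(g.sig) + 11]
15. n2.lab = "nzzqu"  [S.live ++ g.sig]
16. n2.fin = 9  [9]
17. n9.sig = -2  [h.acc * 3 - 8]
18. n10.live = "qm"  ["qm"]
19. n11.acc = -3  [terminal]
20. n12.lab = true  [terminal]
21. n10.lab = "qmn"  [S.live ++ "n"]
22. n10.fin = 29  [h.acc * -1 + 26]
23. n9.tag = true  [S.fin > 28]
24. n0.lab = "kzz"  ["k" ++ S₀.live]
25. n0.fin = 13  [(if A.tag then S₁.fin else h.acc) + 4]

13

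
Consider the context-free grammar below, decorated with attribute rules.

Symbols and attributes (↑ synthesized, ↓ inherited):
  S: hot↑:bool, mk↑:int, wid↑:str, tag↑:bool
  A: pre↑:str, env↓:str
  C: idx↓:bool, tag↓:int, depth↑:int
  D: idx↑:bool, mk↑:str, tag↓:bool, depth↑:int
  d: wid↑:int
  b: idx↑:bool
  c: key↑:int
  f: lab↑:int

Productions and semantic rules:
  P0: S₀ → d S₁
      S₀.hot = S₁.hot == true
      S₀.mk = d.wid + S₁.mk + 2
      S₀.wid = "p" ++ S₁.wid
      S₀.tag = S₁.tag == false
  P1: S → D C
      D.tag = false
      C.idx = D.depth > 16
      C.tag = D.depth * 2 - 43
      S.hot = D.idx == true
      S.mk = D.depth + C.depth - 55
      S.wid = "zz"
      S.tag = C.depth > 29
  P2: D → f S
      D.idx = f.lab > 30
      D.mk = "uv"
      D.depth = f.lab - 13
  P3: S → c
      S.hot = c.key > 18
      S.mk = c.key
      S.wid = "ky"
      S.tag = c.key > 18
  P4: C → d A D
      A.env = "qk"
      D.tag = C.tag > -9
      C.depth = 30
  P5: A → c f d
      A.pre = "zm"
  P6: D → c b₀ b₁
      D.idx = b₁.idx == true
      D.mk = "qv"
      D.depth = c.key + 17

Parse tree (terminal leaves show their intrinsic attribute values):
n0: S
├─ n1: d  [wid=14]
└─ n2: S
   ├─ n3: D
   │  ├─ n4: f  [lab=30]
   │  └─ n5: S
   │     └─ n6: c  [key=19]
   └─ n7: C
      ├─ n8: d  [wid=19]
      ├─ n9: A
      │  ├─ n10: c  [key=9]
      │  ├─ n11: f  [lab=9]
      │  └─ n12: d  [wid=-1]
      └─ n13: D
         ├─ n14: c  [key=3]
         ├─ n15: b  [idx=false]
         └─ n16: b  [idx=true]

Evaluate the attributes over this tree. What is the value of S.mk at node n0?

8

1. n1.wid = 14  [terminal]
2. n3.tag = false  [false]
3. n4.lab = 30  [terminal]
4. n6.key = 19  [terminal]
5. n5.hot = true  [c.key > 18]
6. n5.mk = 19  [c.key]
7. n5.wid = "ky"  ["ky"]
8. n5.tag = true  [c.key > 18]
9. n3.idx = false  [f.lab > 30]
10. n3.mk = "uv"  ["uv"]
11. n3.depth = 17  [f.lab - 13]
12. n7.idx = true  [D.depth > 16]
13. n7.tag = -9  [D.depth * 2 - 43]
14. n8.wid = 19  [terminal]
15. n9.env = "qk"  ["qk"]
16. n10.key = 9  [terminal]
17. n11.lab = 9  [terminal]
18. n12.wid = -1  [terminal]
19. n9.pre = "zm"  ["zm"]
20. n13.tag = false  [C.tag > -9]
21. n14.key = 3  [terminal]
22. n15.idx = false  [terminal]
23. n16.idx = true  [terminal]
24. n13.idx = true  [b₁.idx == true]
25. n13.mk = "qv"  ["qv"]
26. n13.depth = 20  [c.key + 17]
27. n7.depth = 30  [30]
28. n2.hot = false  [D.idx == true]
29. n2.mk = -8  [D.depth + C.depth - 55]
30. n2.wid = "zz"  ["zz"]
31. n2.tag = true  [C.depth > 29]
32. n0.hot = false  [S₁.hot == true]
33. n0.mk = 8  [d.wid + S₁.mk + 2]
34. n0.wid = "pzz"  ["p" ++ S₁.wid]
35. n0.tag = false  [S₁.tag == false]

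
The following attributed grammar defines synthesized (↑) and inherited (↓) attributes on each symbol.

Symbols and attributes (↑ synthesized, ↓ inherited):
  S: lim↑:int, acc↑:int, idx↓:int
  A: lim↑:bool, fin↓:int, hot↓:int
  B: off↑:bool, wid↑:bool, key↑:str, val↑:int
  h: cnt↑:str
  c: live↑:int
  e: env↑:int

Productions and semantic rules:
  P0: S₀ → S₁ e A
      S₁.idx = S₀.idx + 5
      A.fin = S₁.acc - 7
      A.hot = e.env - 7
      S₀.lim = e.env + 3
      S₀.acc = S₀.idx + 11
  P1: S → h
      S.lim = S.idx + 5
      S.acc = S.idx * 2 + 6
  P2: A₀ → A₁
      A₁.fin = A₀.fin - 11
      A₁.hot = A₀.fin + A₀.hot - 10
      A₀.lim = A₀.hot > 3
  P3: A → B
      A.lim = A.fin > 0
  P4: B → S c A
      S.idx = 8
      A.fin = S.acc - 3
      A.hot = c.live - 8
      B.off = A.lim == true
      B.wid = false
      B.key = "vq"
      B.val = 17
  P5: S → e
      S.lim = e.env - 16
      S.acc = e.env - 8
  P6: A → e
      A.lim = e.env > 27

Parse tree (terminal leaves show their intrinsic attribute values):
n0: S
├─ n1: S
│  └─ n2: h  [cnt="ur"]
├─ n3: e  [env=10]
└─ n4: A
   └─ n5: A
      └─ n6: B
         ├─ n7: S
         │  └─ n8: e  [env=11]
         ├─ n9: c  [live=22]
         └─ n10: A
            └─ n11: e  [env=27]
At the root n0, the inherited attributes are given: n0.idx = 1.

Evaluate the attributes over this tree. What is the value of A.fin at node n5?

1. n0.idx = 1  [given at root]
2. n1.idx = 6  [S₀.idx + 5]
3. n2.cnt = "ur"  [terminal]
4. n1.lim = 11  [S.idx + 5]
5. n1.acc = 18  [S.idx * 2 + 6]
6. n3.env = 10  [terminal]
7. n4.fin = 11  [S₁.acc - 7]
8. n4.hot = 3  [e.env - 7]
9. n5.fin = 0  [A₀.fin - 11]
10. n5.hot = 4  [A₀.fin + A₀.hot - 10]
11. n7.idx = 8  [8]
12. n8.env = 11  [terminal]
13. n7.lim = -5  [e.env - 16]
14. n7.acc = 3  [e.env - 8]
15. n9.live = 22  [terminal]
16. n10.fin = 0  [S.acc - 3]
17. n10.hot = 14  [c.live - 8]
18. n11.env = 27  [terminal]
19. n10.lim = false  [e.env > 27]
20. n6.off = false  [A.lim == true]
21. n6.wid = false  [false]
22. n6.key = "vq"  ["vq"]
23. n6.val = 17  [17]
24. n5.lim = false  [A.fin > 0]
25. n4.lim = false  [A₀.hot > 3]
26. n0.lim = 13  [e.env + 3]
27. n0.acc = 12  [S₀.idx + 11]

0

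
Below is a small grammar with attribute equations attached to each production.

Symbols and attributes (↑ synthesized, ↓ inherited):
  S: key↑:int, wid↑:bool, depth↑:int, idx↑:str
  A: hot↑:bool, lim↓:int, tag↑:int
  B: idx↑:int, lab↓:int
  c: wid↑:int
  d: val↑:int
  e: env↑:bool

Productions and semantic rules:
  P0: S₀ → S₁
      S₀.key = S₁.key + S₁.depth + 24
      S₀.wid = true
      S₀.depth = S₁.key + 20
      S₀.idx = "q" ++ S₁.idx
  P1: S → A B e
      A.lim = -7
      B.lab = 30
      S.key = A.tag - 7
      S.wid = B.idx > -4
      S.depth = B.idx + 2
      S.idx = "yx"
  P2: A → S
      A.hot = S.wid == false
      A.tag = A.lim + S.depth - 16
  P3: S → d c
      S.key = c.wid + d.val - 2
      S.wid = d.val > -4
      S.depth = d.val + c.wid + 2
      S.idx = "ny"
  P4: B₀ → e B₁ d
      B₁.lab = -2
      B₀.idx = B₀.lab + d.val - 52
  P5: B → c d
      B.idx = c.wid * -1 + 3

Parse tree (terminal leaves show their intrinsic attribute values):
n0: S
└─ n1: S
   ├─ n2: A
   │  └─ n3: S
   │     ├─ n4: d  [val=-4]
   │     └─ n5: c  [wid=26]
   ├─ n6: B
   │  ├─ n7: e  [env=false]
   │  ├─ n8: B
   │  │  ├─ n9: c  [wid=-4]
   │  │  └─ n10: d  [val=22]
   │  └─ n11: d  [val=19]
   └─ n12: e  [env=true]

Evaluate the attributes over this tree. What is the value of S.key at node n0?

1. n2.lim = -7  [-7]
2. n4.val = -4  [terminal]
3. n5.wid = 26  [terminal]
4. n3.key = 20  [c.wid + d.val - 2]
5. n3.wid = false  [d.val > -4]
6. n3.depth = 24  [d.val + c.wid + 2]
7. n3.idx = "ny"  ["ny"]
8. n2.hot = true  [S.wid == false]
9. n2.tag = 1  [A.lim + S.depth - 16]
10. n6.lab = 30  [30]
11. n7.env = false  [terminal]
12. n8.lab = -2  [-2]
13. n9.wid = -4  [terminal]
14. n10.val = 22  [terminal]
15. n8.idx = 7  [c.wid * -1 + 3]
16. n11.val = 19  [terminal]
17. n6.idx = -3  [B₀.lab + d.val - 52]
18. n12.env = true  [terminal]
19. n1.key = -6  [A.tag - 7]
20. n1.wid = true  [B.idx > -4]
21. n1.depth = -1  [B.idx + 2]
22. n1.idx = "yx"  ["yx"]
23. n0.key = 17  [S₁.key + S₁.depth + 24]
24. n0.wid = true  [true]
25. n0.depth = 14  [S₁.key + 20]
26. n0.idx = "qyx"  ["q" ++ S₁.idx]

17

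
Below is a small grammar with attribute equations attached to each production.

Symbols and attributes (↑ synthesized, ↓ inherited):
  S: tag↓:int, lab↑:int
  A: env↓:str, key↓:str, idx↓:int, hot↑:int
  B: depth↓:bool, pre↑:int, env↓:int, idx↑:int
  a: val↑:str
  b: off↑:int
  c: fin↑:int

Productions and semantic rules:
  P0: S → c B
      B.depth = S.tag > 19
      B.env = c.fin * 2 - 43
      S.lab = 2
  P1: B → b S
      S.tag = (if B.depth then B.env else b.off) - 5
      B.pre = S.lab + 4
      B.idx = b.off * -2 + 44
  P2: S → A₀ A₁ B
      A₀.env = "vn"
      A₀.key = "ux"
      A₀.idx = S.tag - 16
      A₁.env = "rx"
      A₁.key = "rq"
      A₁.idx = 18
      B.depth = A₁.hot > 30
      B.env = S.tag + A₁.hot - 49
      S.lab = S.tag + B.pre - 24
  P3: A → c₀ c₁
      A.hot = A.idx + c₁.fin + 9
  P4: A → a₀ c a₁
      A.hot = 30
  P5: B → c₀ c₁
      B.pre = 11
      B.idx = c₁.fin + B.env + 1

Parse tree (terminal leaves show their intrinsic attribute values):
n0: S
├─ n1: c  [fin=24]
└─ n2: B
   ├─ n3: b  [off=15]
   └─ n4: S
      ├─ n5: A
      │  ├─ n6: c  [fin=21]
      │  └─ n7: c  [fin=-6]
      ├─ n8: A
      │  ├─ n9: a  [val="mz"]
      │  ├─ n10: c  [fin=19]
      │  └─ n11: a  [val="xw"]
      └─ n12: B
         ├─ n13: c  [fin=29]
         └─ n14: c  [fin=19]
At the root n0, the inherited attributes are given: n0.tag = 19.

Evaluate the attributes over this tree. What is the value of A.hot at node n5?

1. n0.tag = 19  [given at root]
2. n1.fin = 24  [terminal]
3. n2.depth = false  [S.tag > 19]
4. n2.env = 5  [c.fin * 2 - 43]
5. n3.off = 15  [terminal]
6. n4.tag = 10  [(if B.depth then B.env else b.off) - 5]
7. n5.env = "vn"  ["vn"]
8. n5.key = "ux"  ["ux"]
9. n5.idx = -6  [S.tag - 16]
10. n6.fin = 21  [terminal]
11. n7.fin = -6  [terminal]
12. n5.hot = -3  [A.idx + c₁.fin + 9]
13. n8.env = "rx"  ["rx"]
14. n8.key = "rq"  ["rq"]
15. n8.idx = 18  [18]
16. n9.val = "mz"  [terminal]
17. n10.fin = 19  [terminal]
18. n11.val = "xw"  [terminal]
19. n8.hot = 30  [30]
20. n12.depth = false  [A₁.hot > 30]
21. n12.env = -9  [S.tag + A₁.hot - 49]
22. n13.fin = 29  [terminal]
23. n14.fin = 19  [terminal]
24. n12.pre = 11  [11]
25. n12.idx = 11  [c₁.fin + B.env + 1]
26. n4.lab = -3  [S.tag + B.pre - 24]
27. n2.pre = 1  [S.lab + 4]
28. n2.idx = 14  [b.off * -2 + 44]
29. n0.lab = 2  [2]

-3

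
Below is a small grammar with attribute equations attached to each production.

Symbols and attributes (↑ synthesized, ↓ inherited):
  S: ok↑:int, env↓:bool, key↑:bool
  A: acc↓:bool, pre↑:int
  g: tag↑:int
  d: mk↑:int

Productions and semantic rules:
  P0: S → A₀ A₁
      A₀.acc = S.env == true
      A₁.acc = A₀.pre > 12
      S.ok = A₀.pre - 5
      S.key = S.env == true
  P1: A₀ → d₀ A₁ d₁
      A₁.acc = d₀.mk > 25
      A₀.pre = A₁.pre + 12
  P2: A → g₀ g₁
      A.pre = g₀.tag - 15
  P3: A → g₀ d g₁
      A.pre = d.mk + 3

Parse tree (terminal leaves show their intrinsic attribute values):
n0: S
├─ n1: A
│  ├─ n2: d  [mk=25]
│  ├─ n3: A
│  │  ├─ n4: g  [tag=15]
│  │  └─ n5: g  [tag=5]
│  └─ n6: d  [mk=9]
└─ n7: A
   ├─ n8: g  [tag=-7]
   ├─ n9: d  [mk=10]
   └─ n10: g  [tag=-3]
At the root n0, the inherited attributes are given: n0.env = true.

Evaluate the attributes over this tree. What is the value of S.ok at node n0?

7

1. n0.env = true  [given at root]
2. n1.acc = true  [S.env == true]
3. n2.mk = 25  [terminal]
4. n3.acc = false  [d₀.mk > 25]
5. n4.tag = 15  [terminal]
6. n5.tag = 5  [terminal]
7. n3.pre = 0  [g₀.tag - 15]
8. n6.mk = 9  [terminal]
9. n1.pre = 12  [A₁.pre + 12]
10. n7.acc = false  [A₀.pre > 12]
11. n8.tag = -7  [terminal]
12. n9.mk = 10  [terminal]
13. n10.tag = -3  [terminal]
14. n7.pre = 13  [d.mk + 3]
15. n0.ok = 7  [A₀.pre - 5]
16. n0.key = true  [S.env == true]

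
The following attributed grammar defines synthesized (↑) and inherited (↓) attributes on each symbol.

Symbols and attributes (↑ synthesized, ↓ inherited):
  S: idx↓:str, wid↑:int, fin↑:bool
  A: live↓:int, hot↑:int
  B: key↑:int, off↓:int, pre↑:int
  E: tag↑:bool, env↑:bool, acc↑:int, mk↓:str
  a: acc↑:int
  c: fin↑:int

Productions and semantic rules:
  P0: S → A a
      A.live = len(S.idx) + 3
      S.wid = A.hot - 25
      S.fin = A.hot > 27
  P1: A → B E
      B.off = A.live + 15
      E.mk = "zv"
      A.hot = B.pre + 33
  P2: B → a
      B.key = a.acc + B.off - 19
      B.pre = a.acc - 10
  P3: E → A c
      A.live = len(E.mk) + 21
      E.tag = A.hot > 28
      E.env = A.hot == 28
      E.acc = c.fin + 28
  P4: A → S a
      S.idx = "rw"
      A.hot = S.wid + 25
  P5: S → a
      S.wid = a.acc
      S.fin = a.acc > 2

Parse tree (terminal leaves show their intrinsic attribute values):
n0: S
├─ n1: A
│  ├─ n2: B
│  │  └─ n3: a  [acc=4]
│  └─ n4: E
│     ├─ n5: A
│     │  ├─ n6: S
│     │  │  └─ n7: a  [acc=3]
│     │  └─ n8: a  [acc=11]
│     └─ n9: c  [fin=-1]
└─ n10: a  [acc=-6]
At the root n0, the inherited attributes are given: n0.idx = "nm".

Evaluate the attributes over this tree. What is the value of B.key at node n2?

1. n0.idx = "nm"  [given at root]
2. n1.live = 5  [len(S.idx) + 3]
3. n2.off = 20  [A.live + 15]
4. n3.acc = 4  [terminal]
5. n2.key = 5  [a.acc + B.off - 19]
6. n2.pre = -6  [a.acc - 10]
7. n4.mk = "zv"  ["zv"]
8. n5.live = 23  [len(E.mk) + 21]
9. n6.idx = "rw"  ["rw"]
10. n7.acc = 3  [terminal]
11. n6.wid = 3  [a.acc]
12. n6.fin = true  [a.acc > 2]
13. n8.acc = 11  [terminal]
14. n5.hot = 28  [S.wid + 25]
15. n9.fin = -1  [terminal]
16. n4.tag = false  [A.hot > 28]
17. n4.env = true  [A.hot == 28]
18. n4.acc = 27  [c.fin + 28]
19. n1.hot = 27  [B.pre + 33]
20. n10.acc = -6  [terminal]
21. n0.wid = 2  [A.hot - 25]
22. n0.fin = false  [A.hot > 27]

5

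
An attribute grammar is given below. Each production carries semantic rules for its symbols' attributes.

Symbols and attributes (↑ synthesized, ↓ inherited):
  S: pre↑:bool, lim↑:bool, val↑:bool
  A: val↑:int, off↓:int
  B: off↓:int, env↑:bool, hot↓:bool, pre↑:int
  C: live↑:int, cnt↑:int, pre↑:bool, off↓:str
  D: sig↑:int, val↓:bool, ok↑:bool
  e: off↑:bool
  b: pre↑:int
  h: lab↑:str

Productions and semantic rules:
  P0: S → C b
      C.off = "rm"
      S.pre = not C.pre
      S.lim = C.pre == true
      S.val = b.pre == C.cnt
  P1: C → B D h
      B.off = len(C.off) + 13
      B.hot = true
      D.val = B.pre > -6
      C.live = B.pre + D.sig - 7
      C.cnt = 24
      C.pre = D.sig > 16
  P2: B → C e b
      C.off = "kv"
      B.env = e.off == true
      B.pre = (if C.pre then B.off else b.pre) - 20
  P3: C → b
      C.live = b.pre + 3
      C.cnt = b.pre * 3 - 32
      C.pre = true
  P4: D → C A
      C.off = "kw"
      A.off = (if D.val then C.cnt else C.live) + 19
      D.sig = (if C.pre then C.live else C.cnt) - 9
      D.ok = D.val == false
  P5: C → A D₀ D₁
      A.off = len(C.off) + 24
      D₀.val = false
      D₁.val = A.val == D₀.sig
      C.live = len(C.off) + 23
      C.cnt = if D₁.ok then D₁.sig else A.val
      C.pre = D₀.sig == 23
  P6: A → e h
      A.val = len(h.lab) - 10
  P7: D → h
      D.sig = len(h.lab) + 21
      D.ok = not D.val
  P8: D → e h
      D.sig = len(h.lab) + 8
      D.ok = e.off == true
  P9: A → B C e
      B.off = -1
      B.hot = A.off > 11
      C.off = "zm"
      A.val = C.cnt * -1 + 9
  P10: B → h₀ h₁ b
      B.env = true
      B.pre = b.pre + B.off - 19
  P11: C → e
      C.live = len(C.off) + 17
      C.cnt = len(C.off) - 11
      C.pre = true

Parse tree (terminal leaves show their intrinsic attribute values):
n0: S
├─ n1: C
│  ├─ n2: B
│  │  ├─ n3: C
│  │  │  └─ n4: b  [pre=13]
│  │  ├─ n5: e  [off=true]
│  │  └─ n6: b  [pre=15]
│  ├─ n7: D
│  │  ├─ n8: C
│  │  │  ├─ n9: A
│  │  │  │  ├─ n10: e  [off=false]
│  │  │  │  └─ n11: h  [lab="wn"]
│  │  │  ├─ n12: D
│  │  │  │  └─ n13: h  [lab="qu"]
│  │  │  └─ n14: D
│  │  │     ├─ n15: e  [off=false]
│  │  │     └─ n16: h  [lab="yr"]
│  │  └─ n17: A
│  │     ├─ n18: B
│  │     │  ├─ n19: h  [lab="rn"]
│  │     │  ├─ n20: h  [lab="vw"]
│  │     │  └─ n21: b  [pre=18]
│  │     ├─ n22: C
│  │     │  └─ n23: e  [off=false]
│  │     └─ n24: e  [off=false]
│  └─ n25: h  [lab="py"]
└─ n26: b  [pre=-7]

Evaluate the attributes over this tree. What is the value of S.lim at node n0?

false

1. n1.off = "rm"  ["rm"]
2. n2.off = 15  [len(C.off) + 13]
3. n2.hot = true  [true]
4. n3.off = "kv"  ["kv"]
5. n4.pre = 13  [terminal]
6. n3.live = 16  [b.pre + 3]
7. n3.cnt = 7  [b.pre * 3 - 32]
8. n3.pre = true  [true]
9. n5.off = true  [terminal]
10. n6.pre = 15  [terminal]
11. n2.env = true  [e.off == true]
12. n2.pre = -5  [(if C.pre then B.off else b.pre) - 20]
13. n7.val = true  [B.pre > -6]
14. n8.off = "kw"  ["kw"]
15. n9.off = 26  [len(C.off) + 24]
16. n10.off = false  [terminal]
17. n11.lab = "wn"  [terminal]
18. n9.val = -8  [len(h.lab) - 10]
19. n12.val = false  [false]
20. n13.lab = "qu"  [terminal]
21. n12.sig = 23  [len(h.lab) + 21]
22. n12.ok = true  [not D.val]
23. n14.val = false  [A.val == D₀.sig]
24. n15.off = false  [terminal]
25. n16.lab = "yr"  [terminal]
26. n14.sig = 10  [len(h.lab) + 8]
27. n14.ok = false  [e.off == true]
28. n8.live = 25  [len(C.off) + 23]
29. n8.cnt = -8  [if D₁.ok then D₁.sig else A.val]
30. n8.pre = true  [D₀.sig == 23]
31. n17.off = 11  [(if D.val then C.cnt else C.live) + 19]
32. n18.off = -1  [-1]
33. n18.hot = false  [A.off > 11]
34. n19.lab = "rn"  [terminal]
35. n20.lab = "vw"  [terminal]
36. n21.pre = 18  [terminal]
37. n18.env = true  [true]
38. n18.pre = -2  [b.pre + B.off - 19]
39. n22.off = "zm"  ["zm"]
40. n23.off = false  [terminal]
41. n22.live = 19  [len(C.off) + 17]
42. n22.cnt = -9  [len(C.off) - 11]
43. n22.pre = true  [true]
44. n24.off = false  [terminal]
45. n17.val = 18  [C.cnt * -1 + 9]
46. n7.sig = 16  [(if C.pre then C.live else C.cnt) - 9]
47. n7.ok = false  [D.val == false]
48. n25.lab = "py"  [terminal]
49. n1.live = 4  [B.pre + D.sig - 7]
50. n1.cnt = 24  [24]
51. n1.pre = false  [D.sig > 16]
52. n26.pre = -7  [terminal]
53. n0.pre = true  [not C.pre]
54. n0.lim = false  [C.pre == true]
55. n0.val = false  [b.pre == C.cnt]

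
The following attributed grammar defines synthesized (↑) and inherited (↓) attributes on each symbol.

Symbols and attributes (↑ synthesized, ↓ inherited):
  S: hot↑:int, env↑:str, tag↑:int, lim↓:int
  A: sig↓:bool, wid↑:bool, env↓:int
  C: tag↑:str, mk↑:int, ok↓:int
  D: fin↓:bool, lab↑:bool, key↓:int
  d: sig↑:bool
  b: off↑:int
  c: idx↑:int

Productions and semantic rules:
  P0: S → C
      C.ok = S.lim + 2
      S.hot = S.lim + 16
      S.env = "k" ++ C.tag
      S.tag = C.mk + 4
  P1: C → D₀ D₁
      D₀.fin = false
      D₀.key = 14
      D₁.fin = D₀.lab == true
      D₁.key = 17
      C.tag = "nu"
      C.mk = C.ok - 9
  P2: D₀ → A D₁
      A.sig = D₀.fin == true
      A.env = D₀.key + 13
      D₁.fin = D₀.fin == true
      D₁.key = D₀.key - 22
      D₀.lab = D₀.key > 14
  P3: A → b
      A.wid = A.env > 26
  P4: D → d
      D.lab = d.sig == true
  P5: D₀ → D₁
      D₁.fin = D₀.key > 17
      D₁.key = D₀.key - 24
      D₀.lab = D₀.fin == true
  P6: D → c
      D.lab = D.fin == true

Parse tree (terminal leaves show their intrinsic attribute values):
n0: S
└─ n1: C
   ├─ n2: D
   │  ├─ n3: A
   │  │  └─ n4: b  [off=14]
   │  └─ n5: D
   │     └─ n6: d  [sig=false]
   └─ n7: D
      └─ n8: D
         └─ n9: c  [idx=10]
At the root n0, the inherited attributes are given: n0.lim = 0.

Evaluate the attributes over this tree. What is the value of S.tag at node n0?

1. n0.lim = 0  [given at root]
2. n1.ok = 2  [S.lim + 2]
3. n2.fin = false  [false]
4. n2.key = 14  [14]
5. n3.sig = false  [D₀.fin == true]
6. n3.env = 27  [D₀.key + 13]
7. n4.off = 14  [terminal]
8. n3.wid = true  [A.env > 26]
9. n5.fin = false  [D₀.fin == true]
10. n5.key = -8  [D₀.key - 22]
11. n6.sig = false  [terminal]
12. n5.lab = false  [d.sig == true]
13. n2.lab = false  [D₀.key > 14]
14. n7.fin = false  [D₀.lab == true]
15. n7.key = 17  [17]
16. n8.fin = false  [D₀.key > 17]
17. n8.key = -7  [D₀.key - 24]
18. n9.idx = 10  [terminal]
19. n8.lab = false  [D.fin == true]
20. n7.lab = false  [D₀.fin == true]
21. n1.tag = "nu"  ["nu"]
22. n1.mk = -7  [C.ok - 9]
23. n0.hot = 16  [S.lim + 16]
24. n0.env = "knu"  ["k" ++ C.tag]
25. n0.tag = -3  [C.mk + 4]

-3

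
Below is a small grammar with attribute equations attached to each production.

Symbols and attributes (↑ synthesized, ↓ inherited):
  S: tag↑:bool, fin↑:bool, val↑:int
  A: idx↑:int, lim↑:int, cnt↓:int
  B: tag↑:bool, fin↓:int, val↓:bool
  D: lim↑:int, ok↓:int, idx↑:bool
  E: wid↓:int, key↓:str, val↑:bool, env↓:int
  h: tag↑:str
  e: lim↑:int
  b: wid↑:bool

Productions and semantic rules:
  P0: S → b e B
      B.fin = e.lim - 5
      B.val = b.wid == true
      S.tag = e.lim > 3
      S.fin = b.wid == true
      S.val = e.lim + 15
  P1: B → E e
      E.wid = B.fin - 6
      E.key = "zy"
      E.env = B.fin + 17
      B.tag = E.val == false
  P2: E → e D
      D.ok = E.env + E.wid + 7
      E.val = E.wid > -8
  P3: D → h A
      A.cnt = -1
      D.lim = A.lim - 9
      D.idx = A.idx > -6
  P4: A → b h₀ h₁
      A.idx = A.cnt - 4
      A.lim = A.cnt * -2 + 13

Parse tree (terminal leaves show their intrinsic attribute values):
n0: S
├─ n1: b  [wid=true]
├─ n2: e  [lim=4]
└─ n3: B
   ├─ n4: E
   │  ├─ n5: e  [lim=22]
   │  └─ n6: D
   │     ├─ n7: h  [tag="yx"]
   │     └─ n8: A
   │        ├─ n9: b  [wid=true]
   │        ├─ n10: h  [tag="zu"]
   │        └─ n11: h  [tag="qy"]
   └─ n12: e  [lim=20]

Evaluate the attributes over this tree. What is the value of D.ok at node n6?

16

1. n1.wid = true  [terminal]
2. n2.lim = 4  [terminal]
3. n3.fin = -1  [e.lim - 5]
4. n3.val = true  [b.wid == true]
5. n4.wid = -7  [B.fin - 6]
6. n4.key = "zy"  ["zy"]
7. n4.env = 16  [B.fin + 17]
8. n5.lim = 22  [terminal]
9. n6.ok = 16  [E.env + E.wid + 7]
10. n7.tag = "yx"  [terminal]
11. n8.cnt = -1  [-1]
12. n9.wid = true  [terminal]
13. n10.tag = "zu"  [terminal]
14. n11.tag = "qy"  [terminal]
15. n8.idx = -5  [A.cnt - 4]
16. n8.lim = 15  [A.cnt * -2 + 13]
17. n6.lim = 6  [A.lim - 9]
18. n6.idx = true  [A.idx > -6]
19. n4.val = true  [E.wid > -8]
20. n12.lim = 20  [terminal]
21. n3.tag = false  [E.val == false]
22. n0.tag = true  [e.lim > 3]
23. n0.fin = true  [b.wid == true]
24. n0.val = 19  [e.lim + 15]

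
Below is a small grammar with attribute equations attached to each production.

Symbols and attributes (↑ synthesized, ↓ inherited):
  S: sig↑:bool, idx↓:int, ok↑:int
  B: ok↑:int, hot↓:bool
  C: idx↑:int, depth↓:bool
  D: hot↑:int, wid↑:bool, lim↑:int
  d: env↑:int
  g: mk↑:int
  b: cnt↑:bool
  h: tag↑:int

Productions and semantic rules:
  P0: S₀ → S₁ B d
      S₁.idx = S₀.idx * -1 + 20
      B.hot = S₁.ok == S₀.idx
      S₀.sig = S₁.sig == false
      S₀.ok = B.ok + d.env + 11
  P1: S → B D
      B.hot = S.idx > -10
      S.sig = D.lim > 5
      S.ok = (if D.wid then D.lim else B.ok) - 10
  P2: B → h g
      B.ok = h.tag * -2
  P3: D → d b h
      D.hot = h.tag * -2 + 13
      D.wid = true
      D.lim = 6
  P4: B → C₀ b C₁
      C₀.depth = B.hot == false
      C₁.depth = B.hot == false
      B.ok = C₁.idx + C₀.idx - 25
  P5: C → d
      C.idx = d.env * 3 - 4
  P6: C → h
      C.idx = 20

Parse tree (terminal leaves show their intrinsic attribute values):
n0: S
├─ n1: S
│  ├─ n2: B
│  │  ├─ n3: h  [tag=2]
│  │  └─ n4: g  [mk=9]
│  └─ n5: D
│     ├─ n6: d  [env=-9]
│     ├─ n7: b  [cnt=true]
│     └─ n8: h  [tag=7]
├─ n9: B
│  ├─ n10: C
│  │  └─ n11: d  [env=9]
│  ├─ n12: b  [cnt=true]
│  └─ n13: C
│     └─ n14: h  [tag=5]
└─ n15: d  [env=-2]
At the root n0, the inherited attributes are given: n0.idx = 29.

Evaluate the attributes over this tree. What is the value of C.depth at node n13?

true

1. n0.idx = 29  [given at root]
2. n1.idx = -9  [S₀.idx * -1 + 20]
3. n2.hot = true  [S.idx > -10]
4. n3.tag = 2  [terminal]
5. n4.mk = 9  [terminal]
6. n2.ok = -4  [h.tag * -2]
7. n6.env = -9  [terminal]
8. n7.cnt = true  [terminal]
9. n8.tag = 7  [terminal]
10. n5.hot = -1  [h.tag * -2 + 13]
11. n5.wid = true  [true]
12. n5.lim = 6  [6]
13. n1.sig = true  [D.lim > 5]
14. n1.ok = -4  [(if D.wid then D.lim else B.ok) - 10]
15. n9.hot = false  [S₁.ok == S₀.idx]
16. n10.depth = true  [B.hot == false]
17. n11.env = 9  [terminal]
18. n10.idx = 23  [d.env * 3 - 4]
19. n12.cnt = true  [terminal]
20. n13.depth = true  [B.hot == false]
21. n14.tag = 5  [terminal]
22. n13.idx = 20  [20]
23. n9.ok = 18  [C₁.idx + C₀.idx - 25]
24. n15.env = -2  [terminal]
25. n0.sig = false  [S₁.sig == false]
26. n0.ok = 27  [B.ok + d.env + 11]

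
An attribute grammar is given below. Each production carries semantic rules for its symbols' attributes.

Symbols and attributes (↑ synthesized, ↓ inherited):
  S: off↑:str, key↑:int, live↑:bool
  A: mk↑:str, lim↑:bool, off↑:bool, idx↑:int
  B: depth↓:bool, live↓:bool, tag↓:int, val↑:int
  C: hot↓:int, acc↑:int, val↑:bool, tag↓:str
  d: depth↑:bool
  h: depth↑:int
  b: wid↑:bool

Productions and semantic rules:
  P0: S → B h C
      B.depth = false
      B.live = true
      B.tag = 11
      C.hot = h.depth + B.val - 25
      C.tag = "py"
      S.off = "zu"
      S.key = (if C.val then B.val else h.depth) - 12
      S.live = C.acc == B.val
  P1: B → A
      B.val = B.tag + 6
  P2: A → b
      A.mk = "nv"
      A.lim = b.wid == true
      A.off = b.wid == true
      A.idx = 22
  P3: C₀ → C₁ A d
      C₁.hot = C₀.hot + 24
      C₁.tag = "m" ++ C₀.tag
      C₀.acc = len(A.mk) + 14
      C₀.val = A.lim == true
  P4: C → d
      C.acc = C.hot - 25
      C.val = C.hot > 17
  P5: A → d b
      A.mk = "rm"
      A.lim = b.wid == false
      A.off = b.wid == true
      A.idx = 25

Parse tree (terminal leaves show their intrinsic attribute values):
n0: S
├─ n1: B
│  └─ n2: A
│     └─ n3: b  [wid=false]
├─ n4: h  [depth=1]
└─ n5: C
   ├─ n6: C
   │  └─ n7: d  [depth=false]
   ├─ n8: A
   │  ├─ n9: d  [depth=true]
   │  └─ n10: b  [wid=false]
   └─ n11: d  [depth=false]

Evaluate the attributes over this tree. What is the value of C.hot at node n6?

17

1. n1.depth = false  [false]
2. n1.live = true  [true]
3. n1.tag = 11  [11]
4. n3.wid = false  [terminal]
5. n2.mk = "nv"  ["nv"]
6. n2.lim = false  [b.wid == true]
7. n2.off = false  [b.wid == true]
8. n2.idx = 22  [22]
9. n1.val = 17  [B.tag + 6]
10. n4.depth = 1  [terminal]
11. n5.hot = -7  [h.depth + B.val - 25]
12. n5.tag = "py"  ["py"]
13. n6.hot = 17  [C₀.hot + 24]
14. n6.tag = "mpy"  ["m" ++ C₀.tag]
15. n7.depth = false  [terminal]
16. n6.acc = -8  [C.hot - 25]
17. n6.val = false  [C.hot > 17]
18. n9.depth = true  [terminal]
19. n10.wid = false  [terminal]
20. n8.mk = "rm"  ["rm"]
21. n8.lim = true  [b.wid == false]
22. n8.off = false  [b.wid == true]
23. n8.idx = 25  [25]
24. n11.depth = false  [terminal]
25. n5.acc = 16  [len(A.mk) + 14]
26. n5.val = true  [A.lim == true]
27. n0.off = "zu"  ["zu"]
28. n0.key = 5  [(if C.val then B.val else h.depth) - 12]
29. n0.live = false  [C.acc == B.val]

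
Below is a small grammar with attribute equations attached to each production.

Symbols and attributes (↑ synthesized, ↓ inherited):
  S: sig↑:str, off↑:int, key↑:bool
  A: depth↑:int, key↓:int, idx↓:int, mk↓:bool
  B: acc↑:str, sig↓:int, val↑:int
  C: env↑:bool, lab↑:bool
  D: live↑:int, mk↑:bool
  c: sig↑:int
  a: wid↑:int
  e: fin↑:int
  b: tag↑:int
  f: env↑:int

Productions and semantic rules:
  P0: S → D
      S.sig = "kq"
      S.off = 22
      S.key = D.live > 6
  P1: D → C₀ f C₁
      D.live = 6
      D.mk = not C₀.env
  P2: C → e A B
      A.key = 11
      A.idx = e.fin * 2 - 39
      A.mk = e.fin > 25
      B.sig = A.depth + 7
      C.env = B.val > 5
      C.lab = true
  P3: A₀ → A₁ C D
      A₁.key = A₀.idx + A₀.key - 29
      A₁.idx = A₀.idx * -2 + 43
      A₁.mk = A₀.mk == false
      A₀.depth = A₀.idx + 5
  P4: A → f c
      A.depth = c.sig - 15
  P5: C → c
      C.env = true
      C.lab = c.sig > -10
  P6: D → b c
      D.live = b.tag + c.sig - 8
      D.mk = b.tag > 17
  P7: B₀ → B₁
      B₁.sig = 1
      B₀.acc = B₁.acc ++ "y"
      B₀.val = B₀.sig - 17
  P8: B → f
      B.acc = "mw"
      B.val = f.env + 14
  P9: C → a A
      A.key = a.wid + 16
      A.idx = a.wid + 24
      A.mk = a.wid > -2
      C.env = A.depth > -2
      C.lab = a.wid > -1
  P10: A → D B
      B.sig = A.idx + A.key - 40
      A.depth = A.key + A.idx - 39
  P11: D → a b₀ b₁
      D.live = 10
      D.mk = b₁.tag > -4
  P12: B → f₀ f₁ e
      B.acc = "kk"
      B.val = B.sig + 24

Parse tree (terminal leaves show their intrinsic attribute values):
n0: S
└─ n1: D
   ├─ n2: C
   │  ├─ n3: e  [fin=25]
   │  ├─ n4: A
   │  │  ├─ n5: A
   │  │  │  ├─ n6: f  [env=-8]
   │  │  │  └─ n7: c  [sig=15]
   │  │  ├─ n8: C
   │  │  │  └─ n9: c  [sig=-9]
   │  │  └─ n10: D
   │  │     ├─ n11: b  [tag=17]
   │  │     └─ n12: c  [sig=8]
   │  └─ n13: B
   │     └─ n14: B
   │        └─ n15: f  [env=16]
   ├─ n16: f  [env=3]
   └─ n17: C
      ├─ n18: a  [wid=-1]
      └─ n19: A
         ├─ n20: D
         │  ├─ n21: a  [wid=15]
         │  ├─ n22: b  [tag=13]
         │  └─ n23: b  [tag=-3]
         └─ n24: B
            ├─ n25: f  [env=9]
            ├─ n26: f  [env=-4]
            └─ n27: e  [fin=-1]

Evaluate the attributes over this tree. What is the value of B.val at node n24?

1. n3.fin = 25  [terminal]
2. n4.key = 11  [11]
3. n4.idx = 11  [e.fin * 2 - 39]
4. n4.mk = false  [e.fin > 25]
5. n5.key = -7  [A₀.idx + A₀.key - 29]
6. n5.idx = 21  [A₀.idx * -2 + 43]
7. n5.mk = true  [A₀.mk == false]
8. n6.env = -8  [terminal]
9. n7.sig = 15  [terminal]
10. n5.depth = 0  [c.sig - 15]
11. n9.sig = -9  [terminal]
12. n8.env = true  [true]
13. n8.lab = true  [c.sig > -10]
14. n11.tag = 17  [terminal]
15. n12.sig = 8  [terminal]
16. n10.live = 17  [b.tag + c.sig - 8]
17. n10.mk = false  [b.tag > 17]
18. n4.depth = 16  [A₀.idx + 5]
19. n13.sig = 23  [A.depth + 7]
20. n14.sig = 1  [1]
21. n15.env = 16  [terminal]
22. n14.acc = "mw"  ["mw"]
23. n14.val = 30  [f.env + 14]
24. n13.acc = "mwy"  [B₁.acc ++ "y"]
25. n13.val = 6  [B₀.sig - 17]
26. n2.env = true  [B.val > 5]
27. n2.lab = true  [true]
28. n16.env = 3  [terminal]
29. n18.wid = -1  [terminal]
30. n19.key = 15  [a.wid + 16]
31. n19.idx = 23  [a.wid + 24]
32. n19.mk = true  [a.wid > -2]
33. n21.wid = 15  [terminal]
34. n22.tag = 13  [terminal]
35. n23.tag = -3  [terminal]
36. n20.live = 10  [10]
37. n20.mk = true  [b₁.tag > -4]
38. n24.sig = -2  [A.idx + A.key - 40]
39. n25.env = 9  [terminal]
40. n26.env = -4  [terminal]
41. n27.fin = -1  [terminal]
42. n24.acc = "kk"  ["kk"]
43. n24.val = 22  [B.sig + 24]
44. n19.depth = -1  [A.key + A.idx - 39]
45. n17.env = true  [A.depth > -2]
46. n17.lab = false  [a.wid > -1]
47. n1.live = 6  [6]
48. n1.mk = false  [not C₀.env]
49. n0.sig = "kq"  ["kq"]
50. n0.off = 22  [22]
51. n0.key = false  [D.live > 6]

22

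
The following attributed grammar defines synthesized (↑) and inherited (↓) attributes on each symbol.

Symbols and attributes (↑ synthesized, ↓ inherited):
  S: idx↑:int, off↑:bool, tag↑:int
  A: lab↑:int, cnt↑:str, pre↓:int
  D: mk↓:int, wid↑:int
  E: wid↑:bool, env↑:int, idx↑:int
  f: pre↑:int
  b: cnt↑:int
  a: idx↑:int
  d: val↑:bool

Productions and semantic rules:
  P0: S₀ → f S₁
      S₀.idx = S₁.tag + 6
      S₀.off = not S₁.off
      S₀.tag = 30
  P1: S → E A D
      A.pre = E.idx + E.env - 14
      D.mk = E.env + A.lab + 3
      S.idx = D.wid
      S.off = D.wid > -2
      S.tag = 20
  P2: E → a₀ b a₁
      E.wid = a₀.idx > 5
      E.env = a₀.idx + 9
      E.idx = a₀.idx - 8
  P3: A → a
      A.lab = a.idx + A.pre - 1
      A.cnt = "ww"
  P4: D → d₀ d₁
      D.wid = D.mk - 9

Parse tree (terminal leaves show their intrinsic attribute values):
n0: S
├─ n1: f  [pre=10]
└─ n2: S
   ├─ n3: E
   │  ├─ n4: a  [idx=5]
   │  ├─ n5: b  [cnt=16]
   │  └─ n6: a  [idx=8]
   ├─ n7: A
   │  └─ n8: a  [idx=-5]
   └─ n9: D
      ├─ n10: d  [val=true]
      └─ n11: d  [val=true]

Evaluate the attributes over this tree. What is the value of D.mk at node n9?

8

1. n1.pre = 10  [terminal]
2. n4.idx = 5  [terminal]
3. n5.cnt = 16  [terminal]
4. n6.idx = 8  [terminal]
5. n3.wid = false  [a₀.idx > 5]
6. n3.env = 14  [a₀.idx + 9]
7. n3.idx = -3  [a₀.idx - 8]
8. n7.pre = -3  [E.idx + E.env - 14]
9. n8.idx = -5  [terminal]
10. n7.lab = -9  [a.idx + A.pre - 1]
11. n7.cnt = "ww"  ["ww"]
12. n9.mk = 8  [E.env + A.lab + 3]
13. n10.val = true  [terminal]
14. n11.val = true  [terminal]
15. n9.wid = -1  [D.mk - 9]
16. n2.idx = -1  [D.wid]
17. n2.off = true  [D.wid > -2]
18. n2.tag = 20  [20]
19. n0.idx = 26  [S₁.tag + 6]
20. n0.off = false  [not S₁.off]
21. n0.tag = 30  [30]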